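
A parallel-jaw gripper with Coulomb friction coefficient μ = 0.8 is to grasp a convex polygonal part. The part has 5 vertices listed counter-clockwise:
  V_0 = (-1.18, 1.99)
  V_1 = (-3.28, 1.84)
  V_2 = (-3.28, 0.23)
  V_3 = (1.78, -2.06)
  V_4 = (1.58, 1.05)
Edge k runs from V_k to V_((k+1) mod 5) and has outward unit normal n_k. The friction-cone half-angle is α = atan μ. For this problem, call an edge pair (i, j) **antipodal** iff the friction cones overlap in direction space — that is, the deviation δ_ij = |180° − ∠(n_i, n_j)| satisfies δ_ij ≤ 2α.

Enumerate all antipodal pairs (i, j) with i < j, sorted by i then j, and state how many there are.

count = 5; pairs: (0,2), (1,3), (1,4), (2,3), (2,4)

α = atan 0.8 = 38.66°;  2α = 77.32°
n_0 = (-0.0712, +0.9975)
n_1 = (-1.0000, -0.0000)
n_2 = (-0.4123, -0.9110)
n_3 = (+0.9979, +0.0642)
n_4 = (+0.3224, +0.9466)
  (0,1): δ = 94.09°  ·
  (0,2): δ = 28.44°  ✓
  (0,3): δ = 89.59°  ·
  (0,4): δ = 157.11°  ·
  (1,2): δ = 114.35°  ·
  (1,3): δ = 3.68°  ✓
  (1,4): δ = 71.19°  ✓
  (2,3): δ = 61.97°  ✓
  (2,4): δ = 5.54°  ✓
  (3,4): δ = 112.49°  ·
antipodal pairs: 5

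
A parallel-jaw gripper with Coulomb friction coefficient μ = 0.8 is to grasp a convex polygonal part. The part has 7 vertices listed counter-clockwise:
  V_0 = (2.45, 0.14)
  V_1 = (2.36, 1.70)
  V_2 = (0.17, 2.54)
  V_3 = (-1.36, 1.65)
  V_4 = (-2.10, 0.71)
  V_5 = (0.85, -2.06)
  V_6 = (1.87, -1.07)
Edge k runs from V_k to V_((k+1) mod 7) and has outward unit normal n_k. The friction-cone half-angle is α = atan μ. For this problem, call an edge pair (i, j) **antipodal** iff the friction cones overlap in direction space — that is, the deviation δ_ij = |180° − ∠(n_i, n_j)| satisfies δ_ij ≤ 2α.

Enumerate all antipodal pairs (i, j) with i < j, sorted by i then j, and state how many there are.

α = atan 0.8 = 38.66°;  2α = 77.32°
n_0 = (+0.9983, +0.0576)
n_1 = (+0.3581, +0.9337)
n_2 = (-0.5028, +0.8644)
n_3 = (-0.7857, +0.6186)
n_4 = (-0.6845, -0.7290)
n_5 = (+0.6965, -0.7176)
n_6 = (+0.9018, -0.4322)
  (0,1): δ = 114.29°  ·
  (0,2): δ = 63.12°  ✓
  (0,3): δ = 41.51°  ✓
  (0,4): δ = 43.50°  ✓
  (0,5): δ = 130.84°  ·
  (0,6): δ = 151.09°  ·
  (1,2): δ = 128.83°  ·
  (1,3): δ = 107.23°  ·
  (1,4): δ = 22.21°  ✓
  (1,5): δ = 65.13°  ✓
  (1,6): δ = 85.37°  ·
  (2,3): δ = 158.40°  ·
  (2,4): δ = 73.38°  ✓
  (2,5): δ = 13.96°  ✓
  (2,6): δ = 34.20°  ✓
  (3,4): δ = 94.99°  ·
  (3,5): δ = 7.64°  ✓
  (3,6): δ = 12.60°  ✓
  (4,5): δ = 92.66°  ·
  (4,6): δ = 72.41°  ✓
  (5,6): δ = 159.76°  ·
antipodal pairs: 11

count = 11; pairs: (0,2), (0,3), (0,4), (1,4), (1,5), (2,4), (2,5), (2,6), (3,5), (3,6), (4,6)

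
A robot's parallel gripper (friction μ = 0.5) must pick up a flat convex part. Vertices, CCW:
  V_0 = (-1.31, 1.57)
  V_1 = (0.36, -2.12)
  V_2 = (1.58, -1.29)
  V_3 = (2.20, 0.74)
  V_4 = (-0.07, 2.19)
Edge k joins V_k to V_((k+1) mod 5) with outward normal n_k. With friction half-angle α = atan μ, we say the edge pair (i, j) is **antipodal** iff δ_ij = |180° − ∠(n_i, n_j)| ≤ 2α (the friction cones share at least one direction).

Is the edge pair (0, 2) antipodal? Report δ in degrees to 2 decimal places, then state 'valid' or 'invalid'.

α = atan 0.5 = 26.57°;  2α = 53.13°
edge 0: e_0 = (+1.67, -3.69);  n_0 = (-0.9110, -0.4123)
edge 2: e_2 = (+0.62, +2.03);  n_2 = (+0.9564, -0.2921)
∠(n_0, n_2) = 138.67°
δ = |180° − 138.67°| = 41.33°
41.33° ≤ 2α = 53.13°  →  valid

δ = 41.33°, valid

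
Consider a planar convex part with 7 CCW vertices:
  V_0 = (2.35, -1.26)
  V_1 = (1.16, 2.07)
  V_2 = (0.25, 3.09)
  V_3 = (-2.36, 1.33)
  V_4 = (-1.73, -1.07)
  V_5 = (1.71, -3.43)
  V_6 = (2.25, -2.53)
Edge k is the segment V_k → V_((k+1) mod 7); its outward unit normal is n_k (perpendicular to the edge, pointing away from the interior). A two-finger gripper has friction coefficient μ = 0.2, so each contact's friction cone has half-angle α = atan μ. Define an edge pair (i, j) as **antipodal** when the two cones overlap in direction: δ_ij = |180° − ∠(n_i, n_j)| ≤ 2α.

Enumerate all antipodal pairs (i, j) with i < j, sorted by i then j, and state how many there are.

count = 3; pairs: (0,3), (1,4), (3,6)

α = atan 0.2 = 11.31°;  2α = 22.62°
n_0 = (+0.9417, +0.3365)
n_1 = (+0.7462, +0.6657)
n_2 = (-0.5591, +0.8291)
n_3 = (-0.9672, -0.2539)
n_4 = (-0.5657, -0.8246)
n_5 = (+0.8575, -0.5145)
n_6 = (+0.9969, -0.0785)
  (0,1): δ = 157.93°  ·
  (0,2): δ = 75.67°  ·
  (0,3): δ = 4.96°  ✓
  (0,4): δ = 35.88°  ·
  (0,5): δ = 129.37°  ·
  (0,6): δ = 155.83°  ·
  (1,2): δ = 97.75°  ·
  (1,3): δ = 27.03°  ·
  (1,4): δ = 13.81°  ✓
  (1,5): δ = 107.30°  ·
  (1,6): δ = 133.76°  ·
  (2,3): δ = 109.28°  ·
  (2,4): δ = 68.44°  ·
  (2,5): δ = 25.04°  ·
  (2,6): δ = 51.50°  ·
  (3,4): δ = 139.16°  ·
  (3,5): δ = 45.67°  ·
  (3,6): δ = 19.21°  ✓
  (4,5): δ = 86.51°  ·
  (4,6): δ = 60.05°  ·
  (5,6): δ = 153.54°  ·
antipodal pairs: 3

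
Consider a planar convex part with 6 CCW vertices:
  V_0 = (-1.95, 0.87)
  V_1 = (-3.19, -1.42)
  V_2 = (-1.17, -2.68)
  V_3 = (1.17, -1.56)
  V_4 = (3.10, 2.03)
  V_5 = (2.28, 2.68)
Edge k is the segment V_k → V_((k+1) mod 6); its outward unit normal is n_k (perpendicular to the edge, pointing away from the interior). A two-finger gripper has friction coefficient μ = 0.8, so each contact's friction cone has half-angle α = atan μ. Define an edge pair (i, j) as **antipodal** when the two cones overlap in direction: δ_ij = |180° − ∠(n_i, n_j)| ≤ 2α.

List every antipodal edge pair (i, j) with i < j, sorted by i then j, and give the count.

count = 7; pairs: (0,2), (0,3), (1,4), (1,5), (2,4), (2,5), (3,5)

α = atan 0.8 = 38.66°;  2α = 77.32°
n_0 = (-0.8794, +0.4762)
n_1 = (-0.5292, -0.8485)
n_2 = (+0.4317, -0.9020)
n_3 = (+0.8808, -0.4735)
n_4 = (+0.6212, +0.7837)
n_5 = (-0.3934, +0.9194)
  (0,1): δ = 93.52°  ·
  (0,2): δ = 35.99°  ✓
  (0,3): δ = 0.17°  ✓
  (0,4): δ = 80.03°  ·
  (0,5): δ = 141.60°  ·
  (1,2): δ = 122.47°  ·
  (1,3): δ = 86.31°  ·
  (1,4): δ = 6.45°  ✓
  (1,5): δ = 55.12°  ✓
  (2,3): δ = 143.84°  ·
  (2,4): δ = 63.98°  ✓
  (2,5): δ = 2.41°  ✓
  (3,4): δ = 100.14°  ·
  (3,5): δ = 38.57°  ✓
  (4,5): δ = 118.43°  ·
antipodal pairs: 7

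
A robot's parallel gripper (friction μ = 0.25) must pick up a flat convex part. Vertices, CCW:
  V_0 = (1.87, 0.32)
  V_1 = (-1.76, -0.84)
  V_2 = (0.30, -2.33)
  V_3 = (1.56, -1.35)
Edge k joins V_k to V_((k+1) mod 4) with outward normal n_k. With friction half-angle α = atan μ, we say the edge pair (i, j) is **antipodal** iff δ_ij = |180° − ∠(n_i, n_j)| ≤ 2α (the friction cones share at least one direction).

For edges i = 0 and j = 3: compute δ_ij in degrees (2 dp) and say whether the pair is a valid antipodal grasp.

δ = 61.76°, invalid

α = atan 0.25 = 14.04°;  2α = 28.07°
edge 0: e_0 = (-3.63, -1.16);  n_0 = (-0.3044, +0.9525)
edge 3: e_3 = (+0.31, +1.67);  n_3 = (+0.9832, -0.1825)
∠(n_0, n_3) = 118.24°
δ = |180° − 118.24°| = 61.76°
61.76° > 2α = 28.07°  →  invalid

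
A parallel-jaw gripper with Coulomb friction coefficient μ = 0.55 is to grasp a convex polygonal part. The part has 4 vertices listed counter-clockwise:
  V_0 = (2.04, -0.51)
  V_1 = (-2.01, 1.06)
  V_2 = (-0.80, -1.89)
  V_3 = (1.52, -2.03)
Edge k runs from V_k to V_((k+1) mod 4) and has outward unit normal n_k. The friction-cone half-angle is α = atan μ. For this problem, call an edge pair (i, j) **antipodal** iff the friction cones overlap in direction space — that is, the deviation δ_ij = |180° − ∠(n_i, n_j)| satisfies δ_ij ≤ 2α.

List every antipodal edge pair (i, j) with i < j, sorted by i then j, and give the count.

α = atan 0.55 = 28.81°;  2α = 57.62°
n_0 = (+0.3614, +0.9324)
n_1 = (-0.9252, -0.3795)
n_2 = (-0.0602, -0.9982)
n_3 = (+0.9462, -0.3237)
  (0,1): δ = 46.51°  ✓
  (0,2): δ = 17.74°  ✓
  (0,3): δ = 92.30°  ·
  (1,2): δ = 115.76°  ·
  (1,3): δ = 41.19°  ✓
  (2,3): δ = 105.43°  ·
antipodal pairs: 3

count = 3; pairs: (0,1), (0,2), (1,3)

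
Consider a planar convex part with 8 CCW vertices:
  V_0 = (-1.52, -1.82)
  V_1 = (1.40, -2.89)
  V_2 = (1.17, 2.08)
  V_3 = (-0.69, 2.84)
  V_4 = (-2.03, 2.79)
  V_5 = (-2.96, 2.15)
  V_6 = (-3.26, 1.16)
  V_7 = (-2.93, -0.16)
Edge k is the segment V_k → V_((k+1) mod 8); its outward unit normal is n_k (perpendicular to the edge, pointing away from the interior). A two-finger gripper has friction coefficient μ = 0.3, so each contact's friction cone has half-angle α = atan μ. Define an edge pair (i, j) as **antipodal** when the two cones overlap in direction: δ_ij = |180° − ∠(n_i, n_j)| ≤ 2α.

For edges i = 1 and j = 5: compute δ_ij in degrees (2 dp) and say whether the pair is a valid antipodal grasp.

α = atan 0.3 = 16.70°;  2α = 33.40°
edge 1: e_1 = (-0.23, +4.97);  n_1 = (+0.9989, +0.0462)
edge 5: e_5 = (-0.30, -0.99);  n_5 = (-0.9570, +0.2900)
∠(n_1, n_5) = 160.49°
δ = |180° − 160.49°| = 19.51°
19.51° ≤ 2α = 33.40°  →  valid

δ = 19.51°, valid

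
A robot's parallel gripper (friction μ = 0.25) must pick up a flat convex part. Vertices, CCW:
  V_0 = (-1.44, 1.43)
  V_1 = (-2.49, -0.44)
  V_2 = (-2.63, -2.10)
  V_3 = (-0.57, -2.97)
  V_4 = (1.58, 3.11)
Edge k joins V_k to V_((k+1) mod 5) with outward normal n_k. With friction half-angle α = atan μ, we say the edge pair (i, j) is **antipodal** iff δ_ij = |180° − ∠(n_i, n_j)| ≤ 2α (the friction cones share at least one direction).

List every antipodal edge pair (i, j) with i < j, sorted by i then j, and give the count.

count = 2; pairs: (0,3), (1,3)

α = atan 0.25 = 14.04°;  2α = 28.07°
n_0 = (-0.8719, +0.4896)
n_1 = (-0.9965, +0.0840)
n_2 = (-0.3891, -0.9212)
n_3 = (+0.9428, -0.3334)
n_4 = (-0.4861, +0.8739)
  (0,1): δ = 155.51°  ·
  (0,2): δ = 83.58°  ·
  (0,3): δ = 9.84°  ✓
  (0,4): δ = 148.40°  ·
  (1,2): δ = 108.08°  ·
  (1,3): δ = 14.65°  ✓
  (1,4): δ = 123.91°  ·
  (2,3): δ = 86.58°  ·
  (2,4): δ = 51.98°  ·
  (3,4): δ = 41.44°  ·
antipodal pairs: 2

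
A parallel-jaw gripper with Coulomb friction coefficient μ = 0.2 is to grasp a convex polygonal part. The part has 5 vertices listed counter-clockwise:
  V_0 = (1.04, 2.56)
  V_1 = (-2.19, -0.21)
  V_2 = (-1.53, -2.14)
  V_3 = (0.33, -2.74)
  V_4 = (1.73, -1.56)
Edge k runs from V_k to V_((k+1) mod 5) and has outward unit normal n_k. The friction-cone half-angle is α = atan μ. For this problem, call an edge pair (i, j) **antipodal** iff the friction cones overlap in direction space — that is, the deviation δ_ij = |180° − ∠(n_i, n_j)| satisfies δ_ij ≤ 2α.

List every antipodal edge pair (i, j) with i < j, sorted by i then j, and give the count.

count = 2; pairs: (0,3), (1,4)

α = atan 0.2 = 11.31°;  2α = 22.62°
n_0 = (-0.6510, +0.7591)
n_1 = (-0.9462, -0.3236)
n_2 = (-0.3070, -0.9517)
n_3 = (+0.6445, -0.7646)
n_4 = (+0.9863, +0.1652)
  (0,1): δ = 111.74°  ·
  (0,2): δ = 58.49°  ·
  (0,3): δ = 0.49°  ✓
  (0,4): δ = 58.89°  ·
  (1,2): δ = 126.76°  ·
  (1,3): δ = 68.75°  ·
  (1,4): δ = 9.37°  ✓
  (2,3): δ = 122.00°  ·
  (2,4): δ = 62.61°  ·
  (3,4): δ = 120.62°  ·
antipodal pairs: 2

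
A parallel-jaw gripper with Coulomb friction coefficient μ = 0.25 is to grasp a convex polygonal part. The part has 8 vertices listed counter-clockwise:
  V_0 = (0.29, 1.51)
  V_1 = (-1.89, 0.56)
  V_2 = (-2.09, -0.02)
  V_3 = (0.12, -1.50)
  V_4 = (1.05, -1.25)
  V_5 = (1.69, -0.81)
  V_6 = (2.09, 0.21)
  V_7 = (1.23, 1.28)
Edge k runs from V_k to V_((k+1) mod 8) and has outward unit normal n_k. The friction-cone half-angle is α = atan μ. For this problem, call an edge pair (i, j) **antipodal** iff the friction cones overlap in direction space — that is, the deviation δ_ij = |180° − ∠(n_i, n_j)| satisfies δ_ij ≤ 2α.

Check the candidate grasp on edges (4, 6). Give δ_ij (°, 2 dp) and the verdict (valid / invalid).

α = atan 0.25 = 14.04°;  2α = 28.07°
edge 4: e_4 = (+0.64, +0.44);  n_4 = (+0.5665, -0.8240)
edge 6: e_6 = (-0.86, +1.07);  n_6 = (+0.7794, +0.6265)
∠(n_4, n_6) = 94.28°
δ = |180° − 94.28°| = 85.72°
85.72° > 2α = 28.07°  →  invalid

δ = 85.72°, invalid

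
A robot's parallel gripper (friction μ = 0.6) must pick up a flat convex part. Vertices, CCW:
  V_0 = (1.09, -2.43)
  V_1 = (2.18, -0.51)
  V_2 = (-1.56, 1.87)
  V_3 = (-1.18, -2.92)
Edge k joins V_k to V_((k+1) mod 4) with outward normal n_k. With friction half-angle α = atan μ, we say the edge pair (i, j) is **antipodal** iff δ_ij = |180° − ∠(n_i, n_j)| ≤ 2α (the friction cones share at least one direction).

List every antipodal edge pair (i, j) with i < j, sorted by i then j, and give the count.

count = 3; pairs: (0,2), (1,2), (1,3)

α = atan 0.6 = 30.96°;  2α = 61.93°
n_0 = (+0.8696, -0.4937)
n_1 = (+0.5369, +0.8437)
n_2 = (-0.9969, -0.0791)
n_3 = (+0.2110, -0.9775)
  (0,1): δ = 92.89°  ·
  (0,2): δ = 34.12°  ✓
  (0,3): δ = 131.76°  ·
  (1,2): δ = 52.99°  ✓
  (1,3): δ = 44.65°  ✓
  (2,3): δ = 82.35°  ·
antipodal pairs: 3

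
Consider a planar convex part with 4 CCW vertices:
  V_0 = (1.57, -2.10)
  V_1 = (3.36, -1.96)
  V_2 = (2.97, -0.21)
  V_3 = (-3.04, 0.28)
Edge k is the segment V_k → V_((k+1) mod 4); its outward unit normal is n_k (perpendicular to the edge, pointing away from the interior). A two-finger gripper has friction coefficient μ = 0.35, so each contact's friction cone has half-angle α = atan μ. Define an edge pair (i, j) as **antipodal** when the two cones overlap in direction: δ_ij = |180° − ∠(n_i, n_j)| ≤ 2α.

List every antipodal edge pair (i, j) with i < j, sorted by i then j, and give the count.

count = 2; pairs: (0,2), (2,3)

α = atan 0.35 = 19.29°;  2α = 38.58°
n_0 = (+0.0780, -0.9970)
n_1 = (+0.9761, +0.2175)
n_2 = (+0.0813, +0.9967)
n_3 = (-0.4587, -0.8886)
  (0,1): δ = 81.91°  ·
  (0,2): δ = 9.13°  ✓
  (0,3): δ = 148.22°  ·
  (1,2): δ = 107.22°  ·
  (1,3): δ = 50.13°  ·
  (2,3): δ = 22.64°  ✓
antipodal pairs: 2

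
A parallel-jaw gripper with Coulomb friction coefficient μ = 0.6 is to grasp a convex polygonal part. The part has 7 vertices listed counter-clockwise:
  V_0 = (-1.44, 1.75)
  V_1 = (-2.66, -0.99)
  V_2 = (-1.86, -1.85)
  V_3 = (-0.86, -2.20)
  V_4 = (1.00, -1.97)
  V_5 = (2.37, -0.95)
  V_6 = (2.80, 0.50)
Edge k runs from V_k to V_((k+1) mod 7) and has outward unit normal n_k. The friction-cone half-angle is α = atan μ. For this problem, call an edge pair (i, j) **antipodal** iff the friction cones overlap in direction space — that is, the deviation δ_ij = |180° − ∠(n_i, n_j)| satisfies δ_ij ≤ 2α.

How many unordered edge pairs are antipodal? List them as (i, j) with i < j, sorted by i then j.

α = atan 0.6 = 30.96°;  2α = 61.93°
n_0 = (-0.9135, +0.4068)
n_1 = (-0.7322, -0.6811)
n_2 = (-0.3304, -0.9439)
n_3 = (+0.1227, -0.9924)
n_4 = (+0.5972, -0.8021)
n_5 = (+0.9587, -0.2843)
n_6 = (+0.2828, +0.9592)
  (0,1): δ = 113.07°  ·
  (0,2): δ = 85.29°  ·
  (0,3): δ = 58.95°  ✓
  (0,4): δ = 29.33°  ✓
  (0,5): δ = 7.48°  ✓
  (0,6): δ = 97.58°  ·
  (1,2): δ = 152.22°  ·
  (1,3): δ = 125.88°  ·
  (1,4): δ = 96.26°  ·
  (1,5): δ = 59.45°  ✓
  (1,6): δ = 30.64°  ✓
  (2,3): δ = 153.66°  ·
  (2,4): δ = 124.04°  ·
  (2,5): δ = 87.23°  ·
  (2,6): δ = 2.86°  ✓
  (3,4): δ = 150.38°  ·
  (3,5): δ = 113.57°  ·
  (3,6): δ = 23.48°  ✓
  (4,5): δ = 143.19°  ·
  (4,6): δ = 53.09°  ✓
  (5,6): δ = 89.91°  ·
antipodal pairs: 8

count = 8; pairs: (0,3), (0,4), (0,5), (1,5), (1,6), (2,6), (3,6), (4,6)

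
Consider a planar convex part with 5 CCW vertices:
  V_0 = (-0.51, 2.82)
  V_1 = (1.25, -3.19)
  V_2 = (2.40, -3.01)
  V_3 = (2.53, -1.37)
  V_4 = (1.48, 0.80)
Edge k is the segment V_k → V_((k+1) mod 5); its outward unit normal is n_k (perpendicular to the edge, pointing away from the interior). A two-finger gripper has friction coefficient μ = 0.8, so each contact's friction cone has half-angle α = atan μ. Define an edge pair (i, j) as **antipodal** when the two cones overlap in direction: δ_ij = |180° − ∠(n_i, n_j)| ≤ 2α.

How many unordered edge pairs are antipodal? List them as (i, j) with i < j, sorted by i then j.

count = 5; pairs: (0,2), (0,3), (0,4), (1,3), (1,4)

α = atan 0.8 = 38.66°;  2α = 77.32°
n_0 = (-0.9597, -0.2810)
n_1 = (+0.1546, -0.9880)
n_2 = (+0.9969, -0.0790)
n_3 = (+0.9002, +0.4356)
n_4 = (+0.7124, +0.7018)
  (0,1): δ = 97.43°  ·
  (0,2): δ = 20.85°  ✓
  (0,3): δ = 9.50°  ✓
  (0,4): δ = 28.25°  ✓
  (1,2): δ = 103.43°  ·
  (1,3): δ = 73.07°  ✓
  (1,4): δ = 54.32°  ✓
  (2,3): δ = 149.65°  ·
  (2,4): δ = 130.90°  ·
  (3,4): δ = 161.25°  ·
antipodal pairs: 5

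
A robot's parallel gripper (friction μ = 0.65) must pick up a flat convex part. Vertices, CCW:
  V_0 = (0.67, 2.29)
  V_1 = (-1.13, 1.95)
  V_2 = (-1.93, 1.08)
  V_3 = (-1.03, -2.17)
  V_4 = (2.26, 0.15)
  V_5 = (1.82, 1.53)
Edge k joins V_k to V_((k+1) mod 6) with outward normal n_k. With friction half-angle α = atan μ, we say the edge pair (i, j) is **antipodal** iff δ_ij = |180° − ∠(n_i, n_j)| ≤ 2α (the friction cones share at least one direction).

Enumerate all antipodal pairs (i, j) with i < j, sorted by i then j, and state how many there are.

α = atan 0.65 = 33.02°;  2α = 66.05°
n_0 = (-0.1856, +0.9826)
n_1 = (-0.7361, +0.6769)
n_2 = (-0.9637, -0.2669)
n_3 = (+0.5763, -0.8172)
n_4 = (+0.9527, +0.3038)
n_5 = (+0.5513, +0.8343)
  (0,1): δ = 143.30°  ·
  (0,2): δ = 85.22°  ·
  (0,3): δ = 24.49°  ✓
  (0,4): δ = 96.99°  ·
  (0,5): δ = 135.84°  ·
  (1,2): δ = 121.92°  ·
  (1,3): δ = 12.21°  ✓
  (1,4): δ = 60.28°  ✓
  (1,5): δ = 99.14°  ·
  (2,3): δ = 70.29°  ·
  (2,4): δ = 2.21°  ✓
  (2,5): δ = 41.06°  ✓
  (3,4): δ = 107.51°  ·
  (3,5): δ = 68.65°  ·
  (4,5): δ = 141.14°  ·
antipodal pairs: 5

count = 5; pairs: (0,3), (1,3), (1,4), (2,4), (2,5)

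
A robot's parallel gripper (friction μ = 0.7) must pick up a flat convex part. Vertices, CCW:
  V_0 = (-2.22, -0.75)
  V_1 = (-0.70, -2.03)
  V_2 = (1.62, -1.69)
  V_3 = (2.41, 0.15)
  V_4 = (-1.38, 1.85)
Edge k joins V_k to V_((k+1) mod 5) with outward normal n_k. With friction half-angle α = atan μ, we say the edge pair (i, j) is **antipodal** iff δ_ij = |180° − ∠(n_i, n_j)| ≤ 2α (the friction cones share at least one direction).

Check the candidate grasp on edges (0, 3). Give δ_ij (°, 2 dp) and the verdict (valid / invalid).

α = atan 0.7 = 34.99°;  2α = 69.98°
edge 0: e_0 = (+1.52, -1.28);  n_0 = (-0.6441, -0.7649)
edge 3: e_3 = (-3.79, +1.70);  n_3 = (+0.4093, +0.9124)
∠(n_0, n_3) = 164.06°
δ = |180° − 164.06°| = 15.94°
15.94° ≤ 2α = 69.98°  →  valid

δ = 15.94°, valid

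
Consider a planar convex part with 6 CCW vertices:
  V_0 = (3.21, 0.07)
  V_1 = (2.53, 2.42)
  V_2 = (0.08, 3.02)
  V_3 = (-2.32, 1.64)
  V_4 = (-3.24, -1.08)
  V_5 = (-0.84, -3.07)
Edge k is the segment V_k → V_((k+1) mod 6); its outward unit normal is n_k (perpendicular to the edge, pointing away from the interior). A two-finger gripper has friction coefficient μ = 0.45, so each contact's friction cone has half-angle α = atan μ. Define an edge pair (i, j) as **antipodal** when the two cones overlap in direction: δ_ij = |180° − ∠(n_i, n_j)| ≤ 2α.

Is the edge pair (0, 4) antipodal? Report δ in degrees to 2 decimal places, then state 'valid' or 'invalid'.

α = atan 0.45 = 24.23°;  2α = 48.46°
edge 0: e_0 = (-0.68, +2.35);  n_0 = (+0.9606, +0.2780)
edge 4: e_4 = (+2.40, -1.99);  n_4 = (-0.6383, -0.7698)
∠(n_0, n_4) = 145.80°
δ = |180° − 145.80°| = 34.20°
34.20° ≤ 2α = 48.46°  →  valid

δ = 34.20°, valid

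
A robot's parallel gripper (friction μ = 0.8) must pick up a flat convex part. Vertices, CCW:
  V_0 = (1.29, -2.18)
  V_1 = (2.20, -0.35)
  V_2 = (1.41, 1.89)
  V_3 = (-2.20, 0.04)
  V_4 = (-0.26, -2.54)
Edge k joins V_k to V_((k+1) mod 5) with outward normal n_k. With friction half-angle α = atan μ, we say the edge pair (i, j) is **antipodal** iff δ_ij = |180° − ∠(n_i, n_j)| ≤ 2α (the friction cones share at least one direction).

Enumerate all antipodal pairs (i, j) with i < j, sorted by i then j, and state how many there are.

α = atan 0.8 = 38.66°;  2α = 77.32°
n_0 = (+0.8954, -0.4453)
n_1 = (+0.9431, +0.3326)
n_2 = (-0.4561, +0.8899)
n_3 = (-0.7993, -0.6010)
n_4 = (+0.2262, -0.9741)
  (0,1): δ = 134.13°  ·
  (0,2): δ = 36.43°  ✓
  (0,3): δ = 63.38°  ✓
  (0,4): δ = 129.52°  ·
  (1,2): δ = 82.29°  ·
  (1,3): δ = 17.51°  ✓
  (1,4): δ = 83.65°  ·
  (2,3): δ = 80.19°  ·
  (2,4): δ = 14.06°  ✓
  (3,4): δ = 113.87°  ·
antipodal pairs: 4

count = 4; pairs: (0,2), (0,3), (1,3), (2,4)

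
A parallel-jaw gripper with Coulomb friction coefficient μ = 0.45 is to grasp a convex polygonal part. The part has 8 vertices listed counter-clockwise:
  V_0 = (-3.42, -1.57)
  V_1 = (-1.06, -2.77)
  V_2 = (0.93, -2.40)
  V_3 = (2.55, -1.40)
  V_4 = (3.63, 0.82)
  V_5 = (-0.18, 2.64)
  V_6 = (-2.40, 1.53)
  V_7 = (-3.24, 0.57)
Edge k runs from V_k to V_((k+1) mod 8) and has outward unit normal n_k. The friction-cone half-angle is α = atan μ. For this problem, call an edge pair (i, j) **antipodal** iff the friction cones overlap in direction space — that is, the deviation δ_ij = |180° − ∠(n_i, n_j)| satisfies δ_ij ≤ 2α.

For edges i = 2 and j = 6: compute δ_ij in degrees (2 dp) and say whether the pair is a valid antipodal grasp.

δ = 17.13°, valid

α = atan 0.45 = 24.23°;  2α = 48.46°
edge 2: e_2 = (+1.62, +1.00);  n_2 = (+0.5253, -0.8509)
edge 6: e_6 = (-0.84, -0.96);  n_6 = (-0.7526, +0.6585)
∠(n_2, n_6) = 162.87°
δ = |180° − 162.87°| = 17.13°
17.13° ≤ 2α = 48.46°  →  valid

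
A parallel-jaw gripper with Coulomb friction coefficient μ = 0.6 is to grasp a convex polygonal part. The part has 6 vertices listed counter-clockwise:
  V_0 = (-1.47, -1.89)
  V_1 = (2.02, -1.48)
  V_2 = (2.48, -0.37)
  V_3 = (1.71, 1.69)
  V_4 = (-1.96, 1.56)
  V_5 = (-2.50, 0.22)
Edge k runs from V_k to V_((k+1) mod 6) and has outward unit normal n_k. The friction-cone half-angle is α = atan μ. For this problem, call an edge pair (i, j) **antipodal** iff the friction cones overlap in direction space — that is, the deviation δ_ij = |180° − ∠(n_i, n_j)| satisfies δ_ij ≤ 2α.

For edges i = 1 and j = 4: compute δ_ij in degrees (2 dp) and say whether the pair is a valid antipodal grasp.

δ = 0.56°, valid

α = atan 0.6 = 30.96°;  2α = 61.93°
edge 1: e_1 = (+0.46, +1.11);  n_1 = (+0.9238, -0.3828)
edge 4: e_4 = (-0.54, -1.34);  n_4 = (-0.9275, +0.3738)
∠(n_1, n_4) = 179.44°
δ = |180° − 179.44°| = 0.56°
0.56° ≤ 2α = 61.93°  →  valid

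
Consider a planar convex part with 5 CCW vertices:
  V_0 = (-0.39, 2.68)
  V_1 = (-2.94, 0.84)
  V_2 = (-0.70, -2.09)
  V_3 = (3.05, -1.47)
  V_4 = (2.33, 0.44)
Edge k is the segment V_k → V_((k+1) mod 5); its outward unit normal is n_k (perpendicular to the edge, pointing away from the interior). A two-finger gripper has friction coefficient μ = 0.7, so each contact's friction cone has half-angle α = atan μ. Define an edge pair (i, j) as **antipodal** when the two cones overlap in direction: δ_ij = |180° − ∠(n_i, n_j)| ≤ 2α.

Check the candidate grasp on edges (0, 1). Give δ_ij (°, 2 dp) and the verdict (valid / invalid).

δ = 88.41°, invalid

α = atan 0.7 = 34.99°;  2α = 69.98°
edge 0: e_0 = (-2.55, -1.84);  n_0 = (-0.5851, +0.8109)
edge 1: e_1 = (+2.24, -2.93);  n_1 = (-0.7944, -0.6073)
∠(n_0, n_1) = 91.59°
δ = |180° − 91.59°| = 88.41°
88.41° > 2α = 69.98°  →  invalid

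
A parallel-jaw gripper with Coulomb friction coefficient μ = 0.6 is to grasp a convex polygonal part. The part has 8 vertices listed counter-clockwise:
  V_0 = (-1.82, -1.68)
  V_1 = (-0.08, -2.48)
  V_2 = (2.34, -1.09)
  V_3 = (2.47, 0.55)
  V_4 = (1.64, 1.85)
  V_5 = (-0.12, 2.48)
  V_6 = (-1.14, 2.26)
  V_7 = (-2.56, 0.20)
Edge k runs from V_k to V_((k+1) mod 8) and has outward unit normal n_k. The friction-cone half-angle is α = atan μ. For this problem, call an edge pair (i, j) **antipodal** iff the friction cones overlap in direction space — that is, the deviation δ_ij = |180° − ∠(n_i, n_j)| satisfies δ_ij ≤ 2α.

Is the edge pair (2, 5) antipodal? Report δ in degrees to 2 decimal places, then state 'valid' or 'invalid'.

α = atan 0.6 = 30.96°;  2α = 61.93°
edge 2: e_2 = (+0.13, +1.64);  n_2 = (+0.9969, -0.0790)
edge 5: e_5 = (-1.02, -0.22);  n_5 = (-0.2108, +0.9775)
∠(n_2, n_5) = 106.70°
δ = |180° − 106.70°| = 73.30°
73.30° > 2α = 61.93°  →  invalid

δ = 73.30°, invalid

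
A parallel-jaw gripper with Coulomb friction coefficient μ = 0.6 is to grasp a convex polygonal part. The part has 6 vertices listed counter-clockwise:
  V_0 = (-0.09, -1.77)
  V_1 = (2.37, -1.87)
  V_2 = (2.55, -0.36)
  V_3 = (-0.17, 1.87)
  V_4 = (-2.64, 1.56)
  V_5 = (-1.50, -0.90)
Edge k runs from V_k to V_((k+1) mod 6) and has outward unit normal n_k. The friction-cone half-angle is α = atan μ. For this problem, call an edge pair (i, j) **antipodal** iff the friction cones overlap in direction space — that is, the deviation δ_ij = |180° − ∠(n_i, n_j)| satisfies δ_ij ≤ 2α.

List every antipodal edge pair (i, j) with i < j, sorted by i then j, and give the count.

α = atan 0.6 = 30.96°;  2α = 61.93°
n_0 = (-0.0406, -0.9992)
n_1 = (+0.9930, -0.1184)
n_2 = (+0.6340, +0.7733)
n_3 = (-0.1245, +0.9922)
n_4 = (-0.9073, -0.4205)
n_5 = (-0.5251, -0.8510)
  (0,1): δ = 94.47°  ·
  (0,2): δ = 37.02°  ✓
  (0,3): δ = 9.48°  ✓
  (0,4): δ = 117.19°  ·
  (0,5): δ = 150.65°  ·
  (1,2): δ = 122.55°  ·
  (1,3): δ = 76.05°  ·
  (1,4): δ = 31.66°  ✓
  (1,5): δ = 65.12°  ·
  (2,3): δ = 133.50°  ·
  (2,4): δ = 25.79°  ✓
  (2,5): δ = 7.67°  ✓
  (3,4): δ = 72.29°  ·
  (3,5): δ = 38.83°  ✓
  (4,5): δ = 146.54°  ·
antipodal pairs: 6

count = 6; pairs: (0,2), (0,3), (1,4), (2,4), (2,5), (3,5)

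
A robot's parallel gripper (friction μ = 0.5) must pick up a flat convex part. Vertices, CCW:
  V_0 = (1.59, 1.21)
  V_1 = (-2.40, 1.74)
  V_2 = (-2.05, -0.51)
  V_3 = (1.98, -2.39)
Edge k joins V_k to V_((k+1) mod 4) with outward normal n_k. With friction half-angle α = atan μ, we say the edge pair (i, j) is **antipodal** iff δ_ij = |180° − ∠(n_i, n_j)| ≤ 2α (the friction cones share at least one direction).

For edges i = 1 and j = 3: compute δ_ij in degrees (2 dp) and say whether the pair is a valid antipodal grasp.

α = atan 0.5 = 26.57°;  2α = 53.13°
edge 1: e_1 = (+0.35, -2.25);  n_1 = (-0.9881, -0.1537)
edge 3: e_3 = (-0.39, +3.60);  n_3 = (+0.9942, +0.1077)
∠(n_1, n_3) = 177.34°
δ = |180° − 177.34°| = 2.66°
2.66° ≤ 2α = 53.13°  →  valid

δ = 2.66°, valid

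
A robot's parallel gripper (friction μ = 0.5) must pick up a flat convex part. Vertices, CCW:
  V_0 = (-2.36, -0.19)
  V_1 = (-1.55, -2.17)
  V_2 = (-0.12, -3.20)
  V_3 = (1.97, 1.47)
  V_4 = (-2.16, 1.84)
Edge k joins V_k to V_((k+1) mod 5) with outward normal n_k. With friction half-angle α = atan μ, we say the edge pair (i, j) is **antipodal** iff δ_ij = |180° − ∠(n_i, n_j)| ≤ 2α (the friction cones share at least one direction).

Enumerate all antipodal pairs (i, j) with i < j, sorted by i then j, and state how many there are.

count = 3; pairs: (0,2), (1,3), (2,4)

α = atan 0.5 = 26.57°;  2α = 53.13°
n_0 = (-0.9255, -0.3786)
n_1 = (-0.5845, -0.8114)
n_2 = (+0.9128, -0.4085)
n_3 = (+0.0892, +0.9960)
n_4 = (-0.9952, +0.0980)
  (0,1): δ = 148.01°  ·
  (0,2): δ = 46.36°  ✓
  (0,3): δ = 62.63°  ·
  (0,4): δ = 152.12°  ·
  (1,2): δ = 78.35°  ·
  (1,3): δ = 30.65°  ✓
  (1,4): δ = 120.14°  ·
  (2,3): δ = 71.01°  ·
  (2,4): δ = 18.48°  ✓
  (3,4): δ = 90.51°  ·
antipodal pairs: 3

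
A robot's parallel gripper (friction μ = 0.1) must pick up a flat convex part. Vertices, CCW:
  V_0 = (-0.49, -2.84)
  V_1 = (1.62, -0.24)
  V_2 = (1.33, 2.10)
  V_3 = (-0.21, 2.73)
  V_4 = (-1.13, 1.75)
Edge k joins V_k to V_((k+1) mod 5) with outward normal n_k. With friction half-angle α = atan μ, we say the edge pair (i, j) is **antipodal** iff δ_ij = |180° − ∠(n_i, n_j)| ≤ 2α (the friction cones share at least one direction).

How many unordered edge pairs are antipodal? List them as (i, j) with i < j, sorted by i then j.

α = atan 0.1 = 5.71°;  2α = 11.42°
n_0 = (+0.7765, -0.6301)
n_1 = (+0.9924, +0.1230)
n_2 = (+0.3786, +0.9255)
n_3 = (-0.7291, +0.6844)
n_4 = (-0.9904, -0.1381)
  (0,1): δ = 133.87°  ·
  (0,2): δ = 73.19°  ·
  (0,3): δ = 4.13°  ✓
  (0,4): δ = 47.00°  ·
  (1,2): δ = 119.31°  ·
  (1,3): δ = 50.26°  ·
  (1,4): δ = 0.87°  ✓
  (2,3): δ = 110.94°  ·
  (2,4): δ = 59.81°  ·
  (3,4): δ = 128.87°  ·
antipodal pairs: 2

count = 2; pairs: (0,3), (1,4)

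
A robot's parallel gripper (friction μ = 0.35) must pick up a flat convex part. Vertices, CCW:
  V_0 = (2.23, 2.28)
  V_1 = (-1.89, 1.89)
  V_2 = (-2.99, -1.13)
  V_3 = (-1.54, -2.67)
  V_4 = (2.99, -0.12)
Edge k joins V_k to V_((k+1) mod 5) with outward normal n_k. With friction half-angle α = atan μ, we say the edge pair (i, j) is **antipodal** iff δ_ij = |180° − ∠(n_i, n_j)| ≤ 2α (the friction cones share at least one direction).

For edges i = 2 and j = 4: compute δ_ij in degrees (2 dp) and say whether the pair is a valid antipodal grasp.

δ = 25.70°, valid

α = atan 0.35 = 19.29°;  2α = 38.58°
edge 2: e_2 = (+1.45, -1.54);  n_2 = (-0.7281, -0.6855)
edge 4: e_4 = (-0.76, +2.40);  n_4 = (+0.9533, +0.3019)
∠(n_2, n_4) = 154.30°
δ = |180° − 154.30°| = 25.70°
25.70° ≤ 2α = 38.58°  →  valid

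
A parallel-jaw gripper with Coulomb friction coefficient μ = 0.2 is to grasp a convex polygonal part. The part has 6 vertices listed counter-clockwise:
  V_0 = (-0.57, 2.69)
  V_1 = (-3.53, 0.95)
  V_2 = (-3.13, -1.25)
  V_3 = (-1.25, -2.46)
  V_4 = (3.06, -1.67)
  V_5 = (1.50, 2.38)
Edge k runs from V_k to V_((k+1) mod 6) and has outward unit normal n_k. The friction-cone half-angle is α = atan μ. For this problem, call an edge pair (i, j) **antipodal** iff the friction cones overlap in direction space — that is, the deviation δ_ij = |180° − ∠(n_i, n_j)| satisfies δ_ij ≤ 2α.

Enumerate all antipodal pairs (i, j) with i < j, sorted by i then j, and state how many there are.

count = 3; pairs: (0,3), (1,4), (3,5)

α = atan 0.2 = 11.31°;  2α = 22.62°
n_0 = (-0.5068, +0.8621)
n_1 = (-0.9839, -0.1789)
n_2 = (-0.5412, -0.8409)
n_3 = (+0.1803, -0.9836)
n_4 = (+0.9332, +0.3594)
n_5 = (+0.1481, +0.9890)
  (0,1): δ = 110.14°  ·
  (0,2): δ = 63.21°  ·
  (0,3): δ = 20.06°  ✓
  (0,4): δ = 80.62°  ·
  (0,5): δ = 141.03°  ·
  (1,2): δ = 133.07°  ·
  (1,3): δ = 89.92°  ·
  (1,4): δ = 10.76°  ✓
  (1,5): δ = 71.18°  ·
  (2,3): δ = 136.85°  ·
  (2,4): δ = 36.17°  ·
  (2,5): δ = 24.25°  ·
  (3,4): δ = 79.32°  ·
  (3,5): δ = 18.90°  ✓
  (4,5): δ = 119.58°  ·
antipodal pairs: 3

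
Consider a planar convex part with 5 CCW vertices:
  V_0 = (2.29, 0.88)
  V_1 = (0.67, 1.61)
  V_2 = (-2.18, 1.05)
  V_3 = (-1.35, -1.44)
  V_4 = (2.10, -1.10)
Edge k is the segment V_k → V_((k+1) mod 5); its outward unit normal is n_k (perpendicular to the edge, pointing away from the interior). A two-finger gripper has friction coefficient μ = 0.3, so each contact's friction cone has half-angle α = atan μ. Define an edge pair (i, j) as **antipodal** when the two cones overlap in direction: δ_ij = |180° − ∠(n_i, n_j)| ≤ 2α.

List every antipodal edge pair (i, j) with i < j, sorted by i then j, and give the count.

α = atan 0.3 = 16.70°;  2α = 33.40°
n_0 = (+0.4108, +0.9117)
n_1 = (-0.1928, +0.9812)
n_2 = (-0.9487, -0.3162)
n_3 = (+0.0981, -0.9952)
n_4 = (+0.9954, -0.0955)
  (0,1): δ = 144.63°  ·
  (0,2): δ = 47.31°  ·
  (0,3): δ = 29.89°  ✓
  (0,4): δ = 108.78°  ·
  (1,2): δ = 82.68°  ·
  (1,3): δ = 5.49°  ✓
  (1,4): δ = 73.40°  ·
  (2,3): δ = 102.81°  ·
  (2,4): δ = 23.92°  ✓
  (3,4): δ = 101.11°  ·
antipodal pairs: 3

count = 3; pairs: (0,3), (1,3), (2,4)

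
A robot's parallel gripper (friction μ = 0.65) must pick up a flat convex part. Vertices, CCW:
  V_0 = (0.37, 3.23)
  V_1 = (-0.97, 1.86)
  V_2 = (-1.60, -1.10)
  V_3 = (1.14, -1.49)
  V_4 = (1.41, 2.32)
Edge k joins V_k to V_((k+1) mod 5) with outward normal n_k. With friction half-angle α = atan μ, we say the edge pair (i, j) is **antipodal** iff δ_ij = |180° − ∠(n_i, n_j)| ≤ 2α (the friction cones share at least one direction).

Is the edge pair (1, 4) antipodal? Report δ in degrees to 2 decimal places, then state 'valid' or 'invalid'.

δ = 60.83°, valid

α = atan 0.65 = 33.02°;  2α = 66.05°
edge 1: e_1 = (-0.63, -2.96);  n_1 = (-0.9781, +0.2082)
edge 4: e_4 = (-1.04, +0.91);  n_4 = (+0.6585, +0.7526)
∠(n_1, n_4) = 119.17°
δ = |180° − 119.17°| = 60.83°
60.83° ≤ 2α = 66.05°  →  valid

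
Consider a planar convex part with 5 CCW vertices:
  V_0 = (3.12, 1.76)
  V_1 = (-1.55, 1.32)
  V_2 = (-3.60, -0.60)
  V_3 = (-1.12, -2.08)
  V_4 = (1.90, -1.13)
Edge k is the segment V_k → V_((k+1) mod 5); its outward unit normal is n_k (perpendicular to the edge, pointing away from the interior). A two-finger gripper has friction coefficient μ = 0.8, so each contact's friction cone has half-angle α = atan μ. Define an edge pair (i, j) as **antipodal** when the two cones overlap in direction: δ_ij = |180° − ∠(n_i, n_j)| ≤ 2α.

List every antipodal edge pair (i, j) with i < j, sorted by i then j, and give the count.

α = atan 0.8 = 38.66°;  2α = 77.32°
n_0 = (-0.0938, +0.9956)
n_1 = (-0.6836, +0.7299)
n_2 = (-0.5125, -0.8587)
n_3 = (+0.3001, -0.9539)
n_4 = (+0.9213, -0.3889)
  (0,1): δ = 142.26°  ·
  (0,2): δ = 36.21°  ✓
  (0,3): δ = 12.08°  ✓
  (0,4): δ = 61.73°  ✓
  (1,2): δ = 73.95°  ✓
  (1,3): δ = 25.66°  ✓
  (1,4): δ = 23.99°  ✓
  (2,3): δ = 131.71°  ·
  (2,4): δ = 82.06°  ·
  (3,4): δ = 130.35°  ·
antipodal pairs: 6

count = 6; pairs: (0,2), (0,3), (0,4), (1,2), (1,3), (1,4)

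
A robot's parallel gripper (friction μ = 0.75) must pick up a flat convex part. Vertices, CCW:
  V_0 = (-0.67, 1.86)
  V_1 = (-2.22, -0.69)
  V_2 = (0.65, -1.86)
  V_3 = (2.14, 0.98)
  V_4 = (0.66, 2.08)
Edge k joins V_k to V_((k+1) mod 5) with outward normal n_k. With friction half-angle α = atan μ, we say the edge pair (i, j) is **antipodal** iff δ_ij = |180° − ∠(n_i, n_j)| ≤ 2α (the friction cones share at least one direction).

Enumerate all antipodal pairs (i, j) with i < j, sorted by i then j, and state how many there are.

count = 4; pairs: (0,2), (1,3), (1,4), (2,4)

α = atan 0.75 = 36.87°;  2α = 73.74°
n_0 = (-0.8545, +0.5194)
n_1 = (-0.3775, -0.9260)
n_2 = (+0.8855, -0.4646)
n_3 = (+0.5965, +0.8026)
n_4 = (-0.1632, +0.9866)
  (0,1): δ = 80.89°  ·
  (0,2): δ = 3.61°  ✓
  (0,3): δ = 84.67°  ·
  (0,4): δ = 130.69°  ·
  (1,2): δ = 95.50°  ·
  (1,3): δ = 14.44°  ✓
  (1,4): δ = 31.57°  ✓
  (2,3): δ = 98.94°  ·
  (2,4): δ = 52.92°  ✓
  (3,4): δ = 133.99°  ·
antipodal pairs: 4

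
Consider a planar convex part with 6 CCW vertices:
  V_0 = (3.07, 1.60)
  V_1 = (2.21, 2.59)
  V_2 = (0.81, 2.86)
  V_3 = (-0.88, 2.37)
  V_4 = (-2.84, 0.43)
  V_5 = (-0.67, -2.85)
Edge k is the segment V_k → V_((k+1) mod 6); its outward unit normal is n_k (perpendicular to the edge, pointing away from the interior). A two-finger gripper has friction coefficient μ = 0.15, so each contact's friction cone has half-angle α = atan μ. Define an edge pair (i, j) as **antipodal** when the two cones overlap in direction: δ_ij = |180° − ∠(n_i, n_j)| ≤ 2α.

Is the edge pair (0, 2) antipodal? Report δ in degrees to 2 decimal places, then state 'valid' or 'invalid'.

α = atan 0.15 = 8.53°;  2α = 17.06°
edge 0: e_0 = (-0.86, +0.99);  n_0 = (+0.7549, +0.6558)
edge 2: e_2 = (-1.69, -0.49);  n_2 = (-0.2785, +0.9604)
∠(n_0, n_2) = 65.19°
δ = |180° − 65.19°| = 114.81°
114.81° > 2α = 17.06°  →  invalid

δ = 114.81°, invalid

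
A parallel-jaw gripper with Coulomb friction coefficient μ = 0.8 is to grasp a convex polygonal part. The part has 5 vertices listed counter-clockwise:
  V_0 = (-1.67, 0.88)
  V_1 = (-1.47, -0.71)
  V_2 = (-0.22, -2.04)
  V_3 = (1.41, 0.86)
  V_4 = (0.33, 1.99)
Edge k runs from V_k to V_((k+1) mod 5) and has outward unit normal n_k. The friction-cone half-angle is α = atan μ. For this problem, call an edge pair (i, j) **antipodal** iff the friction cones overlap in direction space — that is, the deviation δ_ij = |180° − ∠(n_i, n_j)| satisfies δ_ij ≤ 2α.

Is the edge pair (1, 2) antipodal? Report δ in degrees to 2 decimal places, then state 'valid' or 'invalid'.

α = atan 0.8 = 38.66°;  2α = 77.32°
edge 1: e_1 = (+1.25, -1.33);  n_1 = (-0.7287, -0.6849)
edge 2: e_2 = (+1.63, +2.90);  n_2 = (+0.8717, -0.4900)
∠(n_1, n_2) = 107.44°
δ = |180° − 107.44°| = 72.56°
72.56° ≤ 2α = 77.32°  →  valid

δ = 72.56°, valid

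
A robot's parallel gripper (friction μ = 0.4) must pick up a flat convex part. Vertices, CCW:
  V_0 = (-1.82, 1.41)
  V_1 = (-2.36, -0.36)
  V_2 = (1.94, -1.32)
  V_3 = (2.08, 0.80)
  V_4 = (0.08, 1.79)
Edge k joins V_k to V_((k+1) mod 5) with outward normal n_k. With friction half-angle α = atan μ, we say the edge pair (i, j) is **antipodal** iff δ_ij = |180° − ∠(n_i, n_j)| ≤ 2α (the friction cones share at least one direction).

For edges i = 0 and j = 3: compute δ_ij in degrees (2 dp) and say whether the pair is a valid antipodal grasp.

α = atan 0.4 = 21.80°;  2α = 43.60°
edge 0: e_0 = (-0.54, -1.77);  n_0 = (-0.9565, +0.2918)
edge 3: e_3 = (-2.00, +0.99);  n_3 = (+0.4436, +0.8962)
∠(n_0, n_3) = 99.37°
δ = |180° − 99.37°| = 80.63°
80.63° > 2α = 43.60°  →  invalid

δ = 80.63°, invalid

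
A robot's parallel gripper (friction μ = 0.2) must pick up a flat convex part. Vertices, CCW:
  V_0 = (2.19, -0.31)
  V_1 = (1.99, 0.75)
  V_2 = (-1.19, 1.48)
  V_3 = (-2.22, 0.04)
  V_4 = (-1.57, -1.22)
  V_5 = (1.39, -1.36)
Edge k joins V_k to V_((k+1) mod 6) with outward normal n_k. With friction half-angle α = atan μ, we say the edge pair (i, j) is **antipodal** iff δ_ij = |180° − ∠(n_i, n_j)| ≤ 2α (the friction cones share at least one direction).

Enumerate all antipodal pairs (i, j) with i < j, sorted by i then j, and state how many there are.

α = atan 0.2 = 11.31°;  2α = 22.62°
n_0 = (+0.9827, +0.1854)
n_1 = (+0.2237, +0.9746)
n_2 = (-0.8134, +0.5818)
n_3 = (-0.8887, -0.4585)
n_4 = (-0.0472, -0.9989)
n_5 = (+0.7954, -0.6060)
  (0,1): δ = 113.61°  ·
  (0,2): δ = 46.26°  ·
  (0,3): δ = 16.60°  ✓
  (0,4): δ = 76.61°  ·
  (0,5): δ = 132.01°  ·
  (1,2): δ = 112.65°  ·
  (1,3): δ = 49.78°  ·
  (1,4): δ = 10.22°  ✓
  (1,5): δ = 65.62°  ·
  (2,3): δ = 117.14°  ·
  (2,4): δ = 57.13°  ·
  (2,5): δ = 1.73°  ✓
  (3,4): δ = 120.00°  ·
  (3,5): δ = 64.59°  ·
  (4,5): δ = 124.60°  ·
antipodal pairs: 3

count = 3; pairs: (0,3), (1,4), (2,5)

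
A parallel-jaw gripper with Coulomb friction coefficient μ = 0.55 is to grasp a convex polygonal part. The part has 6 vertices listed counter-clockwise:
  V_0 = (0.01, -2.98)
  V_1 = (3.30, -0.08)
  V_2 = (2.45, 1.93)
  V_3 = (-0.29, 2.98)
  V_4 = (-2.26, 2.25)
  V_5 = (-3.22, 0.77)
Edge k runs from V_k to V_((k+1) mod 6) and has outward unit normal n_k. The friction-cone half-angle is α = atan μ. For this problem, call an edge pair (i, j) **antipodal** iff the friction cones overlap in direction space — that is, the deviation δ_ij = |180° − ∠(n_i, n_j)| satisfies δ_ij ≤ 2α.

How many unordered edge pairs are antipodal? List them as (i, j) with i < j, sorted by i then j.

count = 5; pairs: (0,3), (0,4), (1,4), (1,5), (2,5)

α = atan 0.55 = 28.81°;  2α = 57.62°
n_0 = (+0.6612, -0.7502)
n_1 = (+0.9210, +0.3895)
n_2 = (+0.3578, +0.9338)
n_3 = (-0.3475, +0.9377)
n_4 = (-0.8390, +0.5442)
n_5 = (-0.7577, -0.6526)
  (0,1): δ = 108.47°  ·
  (0,2): δ = 62.36°  ·
  (0,3): δ = 21.06°  ✓
  (0,4): δ = 15.64°  ✓
  (0,5): δ = 89.34°  ·
  (1,2): δ = 133.89°  ·
  (1,3): δ = 92.59°  ·
  (1,4): δ = 55.89°  ✓
  (1,5): δ = 17.82°  ✓
  (2,3): δ = 138.70°  ·
  (2,4): δ = 102.00°  ·
  (2,5): δ = 28.29°  ✓
  (3,4): δ = 143.30°  ·
  (3,5): δ = 69.59°  ·
  (4,5): δ = 106.29°  ·
antipodal pairs: 5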